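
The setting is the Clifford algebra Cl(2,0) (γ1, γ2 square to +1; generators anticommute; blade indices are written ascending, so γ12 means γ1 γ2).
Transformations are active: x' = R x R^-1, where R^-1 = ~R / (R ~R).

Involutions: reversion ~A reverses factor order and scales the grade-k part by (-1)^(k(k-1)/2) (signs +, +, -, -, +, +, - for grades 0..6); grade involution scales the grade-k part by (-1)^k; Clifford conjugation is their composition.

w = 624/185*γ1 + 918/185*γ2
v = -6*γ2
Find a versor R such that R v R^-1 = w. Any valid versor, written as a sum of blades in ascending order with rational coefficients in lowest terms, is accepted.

Reasoning: v^2 = w^2 = 36 since conjugation preserves the quadratic form; R = v + w = 624/185*γ1 - 192/185*γ2 is then valid when invertible, keeping its own part and reversing (v - w)/2.
Answer: 624/185*γ1 - 192/185*γ2


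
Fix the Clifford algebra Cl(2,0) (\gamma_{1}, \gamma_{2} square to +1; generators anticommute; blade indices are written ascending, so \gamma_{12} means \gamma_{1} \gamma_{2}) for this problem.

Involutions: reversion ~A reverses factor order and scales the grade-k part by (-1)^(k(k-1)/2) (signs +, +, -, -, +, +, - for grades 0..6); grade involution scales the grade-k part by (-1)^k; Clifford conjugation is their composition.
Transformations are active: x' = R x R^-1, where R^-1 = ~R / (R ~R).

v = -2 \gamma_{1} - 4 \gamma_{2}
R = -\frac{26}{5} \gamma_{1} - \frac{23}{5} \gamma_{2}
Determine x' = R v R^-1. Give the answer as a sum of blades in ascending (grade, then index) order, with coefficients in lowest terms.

~R = -\frac{26}{5} \gamma_{1} - \frac{23}{5} \gamma_{2}, and R ~R = \frac{241}{5}, so R^-1 = ~R / (\frac{241}{5}).
R v = \frac{144}{5} + \frac{58}{5} \gamma_{12}
Answer: -\frac{5078}{1205} \gamma_{1} - \frac{1804}{1205} \gamma_{2}


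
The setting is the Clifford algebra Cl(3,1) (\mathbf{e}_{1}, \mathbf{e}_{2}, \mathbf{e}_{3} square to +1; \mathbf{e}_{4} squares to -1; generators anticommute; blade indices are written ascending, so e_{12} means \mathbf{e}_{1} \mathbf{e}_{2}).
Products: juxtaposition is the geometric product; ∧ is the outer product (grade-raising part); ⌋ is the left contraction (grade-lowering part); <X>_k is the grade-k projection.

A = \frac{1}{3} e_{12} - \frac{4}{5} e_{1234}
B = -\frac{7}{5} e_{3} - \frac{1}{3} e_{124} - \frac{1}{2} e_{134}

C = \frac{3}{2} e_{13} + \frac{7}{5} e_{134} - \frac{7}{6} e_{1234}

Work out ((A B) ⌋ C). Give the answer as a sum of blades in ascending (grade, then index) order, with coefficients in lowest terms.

step 1: -\frac{2}{5} e_{2} + \frac{4}{15} e_{3} + \frac{1}{9} e_{4} - \frac{7}{15} e_{123} - \frac{28}{25} e_{124} + \frac{1}{6} e_{234}
step 2: -\frac{37}{180} e_{1} - \frac{98}{75} e_{3} - \frac{49}{90} e_{4} - \frac{7}{45} e_{13} - \frac{28}{75} e_{14} - \frac{7}{54} e_{123} - \frac{14}{45} e_{124} - \frac{7}{15} e_{134}
Answer: -\frac{37}{180} e_{1} - \frac{98}{75} e_{3} - \frac{49}{90} e_{4} - \frac{7}{45} e_{13} - \frac{28}{75} e_{14} - \frac{7}{54} e_{123} - \frac{14}{45} e_{124} - \frac{7}{15} e_{134}


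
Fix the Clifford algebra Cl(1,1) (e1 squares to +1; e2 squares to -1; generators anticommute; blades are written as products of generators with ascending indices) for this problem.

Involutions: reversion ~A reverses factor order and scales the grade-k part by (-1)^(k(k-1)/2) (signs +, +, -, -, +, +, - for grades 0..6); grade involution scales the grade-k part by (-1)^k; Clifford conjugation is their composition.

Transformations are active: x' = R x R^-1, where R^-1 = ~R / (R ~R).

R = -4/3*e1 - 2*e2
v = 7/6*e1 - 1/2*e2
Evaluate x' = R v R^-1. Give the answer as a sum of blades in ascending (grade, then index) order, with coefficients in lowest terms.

~R = -4/3*e1 - 2*e2, and R ~R = -20/9, so R^-1 = ~R / (-20/9).
R v = -23/9 + 3*e1 e2
Answer: -127/30*e1 - 41/10*e2


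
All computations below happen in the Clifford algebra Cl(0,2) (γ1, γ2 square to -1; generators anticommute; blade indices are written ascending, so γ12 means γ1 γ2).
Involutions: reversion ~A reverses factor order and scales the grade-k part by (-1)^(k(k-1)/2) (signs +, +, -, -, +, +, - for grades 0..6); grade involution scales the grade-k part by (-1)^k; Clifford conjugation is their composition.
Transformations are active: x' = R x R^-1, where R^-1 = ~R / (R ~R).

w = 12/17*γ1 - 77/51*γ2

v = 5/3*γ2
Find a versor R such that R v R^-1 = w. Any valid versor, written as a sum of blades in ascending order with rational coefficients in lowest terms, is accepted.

Take R = v + w = 12/17*γ1 + 8/51*γ2. Because q(v) = q(w) = -25/9, conjugation by R sends v exactly to w.
Answer: 12/17*γ1 + 8/51*γ2


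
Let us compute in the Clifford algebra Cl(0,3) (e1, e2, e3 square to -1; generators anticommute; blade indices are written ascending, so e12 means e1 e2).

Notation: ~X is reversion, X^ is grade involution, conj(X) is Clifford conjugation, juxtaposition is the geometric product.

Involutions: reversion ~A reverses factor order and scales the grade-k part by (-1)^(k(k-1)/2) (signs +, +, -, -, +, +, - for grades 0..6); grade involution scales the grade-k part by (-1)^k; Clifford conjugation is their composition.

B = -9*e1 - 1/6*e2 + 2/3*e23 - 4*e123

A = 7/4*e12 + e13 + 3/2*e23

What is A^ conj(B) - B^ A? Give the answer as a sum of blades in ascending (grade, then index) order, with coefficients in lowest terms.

first term: 1 + 137/24*e1 + 47/4*e2 + 65/4*e3 - 2/3*e12 + 7/6*e13 + 40/3*e123
second term: -1 - 137/24*e1 - 47/4*e2 - 65/4*e3 - 2/3*e12 + 7/6*e13 + 40/3*e123
Answer: 2 + 137/12*e1 + 47/2*e2 + 65/2*e3


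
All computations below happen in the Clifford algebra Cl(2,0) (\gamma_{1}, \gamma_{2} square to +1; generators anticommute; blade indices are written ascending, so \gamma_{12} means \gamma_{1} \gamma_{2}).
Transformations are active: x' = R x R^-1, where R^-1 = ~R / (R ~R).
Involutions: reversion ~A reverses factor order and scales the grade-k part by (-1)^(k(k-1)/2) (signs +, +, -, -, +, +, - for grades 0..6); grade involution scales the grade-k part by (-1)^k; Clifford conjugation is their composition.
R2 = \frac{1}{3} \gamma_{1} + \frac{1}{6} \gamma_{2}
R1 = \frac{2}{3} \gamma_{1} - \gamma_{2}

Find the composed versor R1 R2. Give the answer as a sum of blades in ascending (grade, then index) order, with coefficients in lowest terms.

Distribute over the terms of R1 (each basis-blade product reordered to ascending indices, repeated generators contracted through their squares):
(\frac{2}{3} \gamma_{1}) R2 = \frac{2}{9} + \frac{1}{9} \gamma_{12}
(-\gamma_{2}) R2 = -\frac{1}{6} + \frac{1}{3} \gamma_{12}
Summing the partial products and collecting blades:
Answer: \frac{1}{18} + \frac{4}{9} \gamma_{12}


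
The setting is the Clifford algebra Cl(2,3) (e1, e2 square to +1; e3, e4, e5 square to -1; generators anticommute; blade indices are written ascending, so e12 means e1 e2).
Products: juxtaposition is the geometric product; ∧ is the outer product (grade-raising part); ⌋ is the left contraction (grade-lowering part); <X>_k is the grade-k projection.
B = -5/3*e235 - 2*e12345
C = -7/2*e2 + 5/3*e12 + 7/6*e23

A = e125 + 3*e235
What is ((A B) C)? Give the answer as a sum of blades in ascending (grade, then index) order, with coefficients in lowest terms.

step 1: 5 + 5/3*e13 + 6*e14 - 2*e34
step 2: -35/2*e2 + 185/18*e12 + 155/18*e23 + 23/3*e24 + 35/6*e123 + 21*e124 + 7*e234 + 11/3*e1234
Answer: -35/2*e2 + 185/18*e12 + 155/18*e23 + 23/3*e24 + 35/6*e123 + 21*e124 + 7*e234 + 11/3*e1234


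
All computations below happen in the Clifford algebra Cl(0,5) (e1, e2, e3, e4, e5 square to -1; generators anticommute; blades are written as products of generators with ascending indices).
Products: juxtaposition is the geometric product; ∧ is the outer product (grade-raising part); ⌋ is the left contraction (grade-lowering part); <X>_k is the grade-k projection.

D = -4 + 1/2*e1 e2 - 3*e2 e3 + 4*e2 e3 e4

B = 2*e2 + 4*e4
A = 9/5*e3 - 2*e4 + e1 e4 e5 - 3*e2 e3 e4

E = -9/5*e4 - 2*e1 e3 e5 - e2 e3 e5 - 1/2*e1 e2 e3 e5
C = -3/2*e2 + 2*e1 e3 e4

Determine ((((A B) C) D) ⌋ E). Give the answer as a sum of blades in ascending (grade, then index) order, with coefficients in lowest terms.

step 1: 8 + 4*e1 e5 + 42/5*e2 e3 + 4*e2 e4 + 66/5*e3 e4 + 2*e1 e2 e4 e5
step 2: -132/5*e1 - 12*e2 - 63/5*e3 - 6*e4 + 8*e1 e2 e3 - 84/5*e1 e2 e4 + 6*e1 e2 e5 + 16*e1 e3 e4 + 3*e1 e4 e5 - 99/5*e2 e3 e4 + 4*e2 e3 e5 + 8*e3 e4 e5
step 3: -396/5 + 618/5*e1 + 99*e2 + 52/5*e3 - 27*e4 + 9*e5 - 64*e1 e2 - 336/5*e1 e3 - 32*e1 e4 + 24*e2 e3 - 252/5*e2 e4 + 32*e2 e5 + 48*e3 e4 + 16*e4 e5 + 409/10*e1 e2 e3 + 81/5*e1 e2 e4 - 24*e1 e2 e5 - 1243/10*e1 e3 e4 + 20*e1 e3 e5 - 12*e1 e4 e5 + 446/5*e2 e3 e4 - 16*e2 e3 e5 - 51/2*e2 e4 e5 - 32*e3 e4 e5 - 528/5*e1 e2 e3 e4 + 12*e1 e2 e3 e5 + 24*e1 e3 e4 e5 - 5*e1 e2 e3 e4 e5
step 4: -393/5 - 8*e1 - 10*e2 - 44*e3 + 3564/25*e4 - 2617/20*e5 + 2*e1 e3 - 44/5*e1 e5 + 9*e2 e3 + 116/5*e2 e5 + 1571/5*e3 e5 - 9/2*e1 e2 e3 + 26/5*e1 e2 e5 + 1089/10*e1 e3 e5 + 141*e2 e3 e5 + 198/5*e1 e2 e3 e5
Answer: -393/5 - 8*e1 - 10*e2 - 44*e3 + 3564/25*e4 - 2617/20*e5 + 2*e1 e3 - 44/5*e1 e5 + 9*e2 e3 + 116/5*e2 e5 + 1571/5*e3 e5 - 9/2*e1 e2 e3 + 26/5*e1 e2 e5 + 1089/10*e1 e3 e5 + 141*e2 e3 e5 + 198/5*e1 e2 e3 e5


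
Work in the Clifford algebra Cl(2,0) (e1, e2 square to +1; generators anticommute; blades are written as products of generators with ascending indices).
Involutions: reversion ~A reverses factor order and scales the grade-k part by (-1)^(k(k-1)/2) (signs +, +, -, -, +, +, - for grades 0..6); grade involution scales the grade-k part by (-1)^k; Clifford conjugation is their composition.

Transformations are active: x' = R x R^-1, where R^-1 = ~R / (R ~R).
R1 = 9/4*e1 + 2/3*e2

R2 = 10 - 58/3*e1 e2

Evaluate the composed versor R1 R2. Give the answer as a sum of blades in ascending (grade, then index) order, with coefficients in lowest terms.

Distribute over the terms of R1 (each basis-blade product reordered to ascending indices, repeated generators contracted through their squares):
(9/4*e1) R2 = 45/2*e1 - 87/2*e2
(2/3*e2) R2 = 116/9*e1 + 20/3*e2
Summing the partial products and collecting blades:
Answer: 637/18*e1 - 221/6*e2


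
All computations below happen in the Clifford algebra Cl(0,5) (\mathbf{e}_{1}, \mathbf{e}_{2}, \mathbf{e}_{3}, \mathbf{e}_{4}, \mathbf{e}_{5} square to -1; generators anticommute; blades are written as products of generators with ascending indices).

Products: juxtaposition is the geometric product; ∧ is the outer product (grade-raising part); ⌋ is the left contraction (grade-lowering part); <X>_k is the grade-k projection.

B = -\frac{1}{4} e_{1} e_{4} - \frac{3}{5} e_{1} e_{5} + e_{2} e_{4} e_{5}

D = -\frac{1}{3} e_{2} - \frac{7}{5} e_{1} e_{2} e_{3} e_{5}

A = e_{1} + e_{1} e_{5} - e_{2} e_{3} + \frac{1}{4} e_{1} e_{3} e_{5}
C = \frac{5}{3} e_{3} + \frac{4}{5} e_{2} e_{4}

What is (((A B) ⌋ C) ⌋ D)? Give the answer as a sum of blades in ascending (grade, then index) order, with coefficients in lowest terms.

step 1: \frac{3}{5} - \frac{3}{20} e_{3} + \frac{1}{4} e_{4} + \frac{3}{5} e_{5} + \frac{1}{4} e_{4} e_{5} - e_{1} e_{2} e_{4} - \frac{17}{16} e_{3} e_{4} e_{5} + \frac{1}{2} e_{1} e_{2} e_{3} e_{4} + \frac{3}{5} e_{1} e_{2} e_{3} e_{5} + e_{1} e_{2} e_{4} e_{5}
step 2: \frac{1}{4} + \frac{1}{5} e_{2} + e_{3} + \frac{12}{25} e_{2} e_{4}
step 3: \frac{1}{15} - \frac{1}{12} e_{2} + \frac{7}{5} e_{1} e_{2} e_{5} - \frac{7}{25} e_{1} e_{3} e_{5} - \frac{7}{20} e_{1} e_{2} e_{3} e_{5}
Answer: \frac{1}{15} - \frac{1}{12} e_{2} + \frac{7}{5} e_{1} e_{2} e_{5} - \frac{7}{25} e_{1} e_{3} e_{5} - \frac{7}{20} e_{1} e_{2} e_{3} e_{5}


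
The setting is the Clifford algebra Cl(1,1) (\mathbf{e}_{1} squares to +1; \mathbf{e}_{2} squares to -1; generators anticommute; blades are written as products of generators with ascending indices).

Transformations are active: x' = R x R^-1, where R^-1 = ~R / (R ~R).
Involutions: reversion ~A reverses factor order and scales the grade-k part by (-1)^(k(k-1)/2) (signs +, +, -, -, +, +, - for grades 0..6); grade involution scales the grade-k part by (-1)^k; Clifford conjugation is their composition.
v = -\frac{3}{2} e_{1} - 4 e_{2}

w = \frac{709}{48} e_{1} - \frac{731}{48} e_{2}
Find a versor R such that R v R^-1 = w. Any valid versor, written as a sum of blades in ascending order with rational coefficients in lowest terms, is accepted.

Equal squares first: v^2 = w^2 = -\frac{55}{4}. Then v + w = \frac{637}{48} e_{1} - \frac{923}{48} e_{2} is a versor taking v to w, provided it is invertible.
Answer: \frac{637}{48} e_{1} - \frac{923}{48} e_{2}


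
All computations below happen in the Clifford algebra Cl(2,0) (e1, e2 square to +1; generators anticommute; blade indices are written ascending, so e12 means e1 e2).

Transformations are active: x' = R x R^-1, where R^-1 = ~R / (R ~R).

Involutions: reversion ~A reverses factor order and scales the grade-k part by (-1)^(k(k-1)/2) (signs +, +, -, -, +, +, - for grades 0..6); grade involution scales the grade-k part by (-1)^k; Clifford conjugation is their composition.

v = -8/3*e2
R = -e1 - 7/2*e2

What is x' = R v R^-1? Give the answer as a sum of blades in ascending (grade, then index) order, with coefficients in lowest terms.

~R = -e1 - 7/2*e2, and R ~R = 53/4, so R^-1 = ~R / (53/4).
R v = 28/3 + 8/3*e12
Answer: -224/159*e1 - 120/53*e2


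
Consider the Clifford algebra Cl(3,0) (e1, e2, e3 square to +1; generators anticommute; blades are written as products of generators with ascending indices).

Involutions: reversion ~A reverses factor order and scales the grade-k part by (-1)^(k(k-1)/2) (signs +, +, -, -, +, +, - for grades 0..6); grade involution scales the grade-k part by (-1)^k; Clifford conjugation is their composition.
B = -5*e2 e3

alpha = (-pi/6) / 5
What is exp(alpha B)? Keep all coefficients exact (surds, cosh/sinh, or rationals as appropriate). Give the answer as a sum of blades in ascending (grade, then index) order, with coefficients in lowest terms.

B^2 = (-5)^2*(e2 e3)^2 = 25*(-1) = -25 (a basis 2-blade squares to minus the product of its generators' squares).
B^2 = -25 — since the square is negative, the closed form is circular: l = 5, alpha*l = -pi/6, so exp(alpha B) = cos(-pi/6) + (sin(-pi/6)/5)*B = sqrt(3)/2 + (-1/10)*B.
Answer: sqrt(3)/2 + 1/2*e2 e3


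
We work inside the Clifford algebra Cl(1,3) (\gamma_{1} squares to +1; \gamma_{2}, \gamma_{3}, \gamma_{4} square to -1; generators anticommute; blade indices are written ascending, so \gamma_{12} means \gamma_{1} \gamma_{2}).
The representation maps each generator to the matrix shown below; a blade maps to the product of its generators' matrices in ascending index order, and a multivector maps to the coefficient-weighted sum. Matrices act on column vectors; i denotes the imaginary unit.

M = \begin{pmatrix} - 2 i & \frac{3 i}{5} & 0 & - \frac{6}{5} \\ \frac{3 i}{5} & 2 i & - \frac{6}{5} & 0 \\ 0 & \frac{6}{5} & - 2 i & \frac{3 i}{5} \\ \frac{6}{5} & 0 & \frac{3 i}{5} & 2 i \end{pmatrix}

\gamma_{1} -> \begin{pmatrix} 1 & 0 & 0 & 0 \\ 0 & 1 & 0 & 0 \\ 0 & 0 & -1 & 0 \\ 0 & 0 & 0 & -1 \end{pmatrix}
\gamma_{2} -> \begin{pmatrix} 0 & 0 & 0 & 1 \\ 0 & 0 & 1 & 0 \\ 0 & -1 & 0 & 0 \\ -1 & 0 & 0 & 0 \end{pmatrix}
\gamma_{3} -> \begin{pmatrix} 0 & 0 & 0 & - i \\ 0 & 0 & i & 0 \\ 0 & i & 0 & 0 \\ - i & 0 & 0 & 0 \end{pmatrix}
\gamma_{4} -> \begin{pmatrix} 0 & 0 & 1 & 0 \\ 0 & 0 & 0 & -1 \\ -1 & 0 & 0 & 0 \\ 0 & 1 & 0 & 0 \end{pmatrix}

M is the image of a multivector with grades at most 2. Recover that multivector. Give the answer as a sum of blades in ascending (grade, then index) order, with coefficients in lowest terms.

Method: the blade images are trace-orthogonal — tr(rho(e_A) rho(e_B)^-1) = 4 if A = B and 0 otherwise — and rho(e_A)^-1 = (e_A)^2 * rho(e_A) with (e_A)^2 = +1 or -1, so the coefficient of e_A in the preimage is (e_A)^2 * tr(M rho(e_A))/4.
Nonzero projections over blades of grade <= 2: \gamma_{2}: (\gamma_{2})^2 = -1, tr(M rho(\gamma_{2})) = \frac{24}{5}, coefficient -\frac{6}{5}; \gamma_{23}: (\gamma_{23})^2 = -1, tr(M rho(\gamma_{23})) = -8, coefficient 2; \gamma_{34}: (\gamma_{34})^2 = -1, tr(M rho(\gamma_{34})) = \frac{12}{5}, coefficient -\frac{3}{5}. Every other blade of grade <= 2 projects to 0.
Answer: -\frac{6}{5} \gamma_{2} + 2 \gamma_{23} - \frac{3}{5} \gamma_{34}


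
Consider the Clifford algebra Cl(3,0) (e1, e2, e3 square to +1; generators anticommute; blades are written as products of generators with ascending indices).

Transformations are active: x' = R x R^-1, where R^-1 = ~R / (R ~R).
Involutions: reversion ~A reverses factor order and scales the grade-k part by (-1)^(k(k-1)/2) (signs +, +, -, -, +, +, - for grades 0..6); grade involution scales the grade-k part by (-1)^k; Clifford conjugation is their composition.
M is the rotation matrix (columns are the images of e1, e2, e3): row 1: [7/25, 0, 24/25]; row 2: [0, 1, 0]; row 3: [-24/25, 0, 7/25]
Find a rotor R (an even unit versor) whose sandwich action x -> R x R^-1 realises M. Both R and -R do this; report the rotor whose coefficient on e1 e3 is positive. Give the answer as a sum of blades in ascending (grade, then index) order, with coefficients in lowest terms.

Method: write R = a + b12*e1 e2 + b13*e1 e3 + b23*e2 e3 with a^2 + b12^2 + b13^2 + b23^2 = 1 (so R^-1 = ~R). Expanding the columns R e_j ~R gives tr M = 4a^2 - 1 and, from the antisymmetric part, M21 - M12 = -4a*b12, M13 - M31 = 4a*b13, M32 - M23 = -4a*b23.
Here tr M = 39/25, so a^2 = (1 + tr M)/4 = 16/25 and a = ±4/5. Taking a = 4/5: M21 - M12 = 0, M13 - M31 = 48/25, M32 - M23 = 0, giving b12 = 0, b13 = 3/5, b23 = 0, i.e. R = 4/5 + 3/5*e1 e3.
Its e1 e3 coefficient is already positive.
Answer: 4/5 + 3/5*e1 e3. Why the constraint matters: R and -R act identically through the sandwich — M has trace 39/25 either way — so only the sign condition on e1 e3 picks one of the two preimages.


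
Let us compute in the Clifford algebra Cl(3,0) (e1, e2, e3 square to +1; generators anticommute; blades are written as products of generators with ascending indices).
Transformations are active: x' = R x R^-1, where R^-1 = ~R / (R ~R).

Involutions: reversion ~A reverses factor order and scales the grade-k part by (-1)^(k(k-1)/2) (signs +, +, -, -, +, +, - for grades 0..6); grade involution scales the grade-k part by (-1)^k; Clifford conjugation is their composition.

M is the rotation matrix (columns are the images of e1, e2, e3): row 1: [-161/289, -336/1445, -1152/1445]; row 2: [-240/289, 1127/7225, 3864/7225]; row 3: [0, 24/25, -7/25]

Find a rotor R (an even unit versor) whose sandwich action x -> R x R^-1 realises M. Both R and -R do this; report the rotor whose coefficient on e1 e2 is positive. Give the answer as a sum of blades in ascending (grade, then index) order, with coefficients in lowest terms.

Method: write R = a + b12*e1 e2 + b13*e1 e3 + b23*e2 e3 with a^2 + b12^2 + b13^2 + b23^2 = 1 (so R^-1 = ~R). Expanding the columns R e_j ~R gives tr M = 4a^2 - 1 and, from the antisymmetric part, M21 - M12 = -4a*b12, M13 - M31 = 4a*b13, M32 - M23 = -4a*b23.
Here tr M = -4921/7225, so a^2 = (1 + tr M)/4 = 576/7225 and a = ±24/85. Taking a = 24/85: M21 - M12 = -864/1445, M13 - M31 = -1152/1445, M32 - M23 = 3072/7225, giving b12 = 9/17, b13 = -12/17, b23 = -32/85, i.e. R = 24/85 + 9/17*e1 e2 - 12/17*e1 e3 - 32/85*e2 e3.
Its e1 e2 coefficient is already positive.
Answer: 24/85 + 9/17*e1 e2 - 12/17*e1 e3 - 32/85*e2 e3. Uniqueness: Spin(3) -> SO(3) maps R and -R to the same rotation of trace -4921/7225; fixing the sign of the e1 e2 coefficient removes the ambiguity.


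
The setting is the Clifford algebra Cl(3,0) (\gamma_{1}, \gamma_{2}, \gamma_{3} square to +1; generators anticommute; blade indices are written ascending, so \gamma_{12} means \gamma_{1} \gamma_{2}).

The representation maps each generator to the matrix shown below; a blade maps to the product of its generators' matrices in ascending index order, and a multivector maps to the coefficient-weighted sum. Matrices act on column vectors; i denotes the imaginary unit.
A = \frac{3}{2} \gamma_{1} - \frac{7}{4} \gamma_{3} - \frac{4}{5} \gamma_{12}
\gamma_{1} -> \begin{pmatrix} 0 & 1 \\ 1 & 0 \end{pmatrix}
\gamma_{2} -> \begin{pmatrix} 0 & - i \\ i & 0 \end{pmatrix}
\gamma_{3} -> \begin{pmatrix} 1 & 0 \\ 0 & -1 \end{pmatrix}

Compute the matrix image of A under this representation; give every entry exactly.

Bivector images (products of the table entries): rho(\gamma_{12}) = rho(\gamma_{1})rho(\gamma_{2}) = \begin{pmatrix} i & 0 \\ 0 & - i \end{pmatrix}.
M = (\frac{3}{2})*rho(\gamma_{1}) + (-\frac{7}{4})*rho(\gamma_{3}) + (-\frac{4}{5})*rho(\gamma_{12}), summed entrywise:
Answer: \begin{pmatrix} - \frac{7}{4} - \frac{4 i}{5} & \frac{3}{2} \\ \frac{3}{2} & \frac{7}{4} + \frac{4 i}{5} \end{pmatrix}


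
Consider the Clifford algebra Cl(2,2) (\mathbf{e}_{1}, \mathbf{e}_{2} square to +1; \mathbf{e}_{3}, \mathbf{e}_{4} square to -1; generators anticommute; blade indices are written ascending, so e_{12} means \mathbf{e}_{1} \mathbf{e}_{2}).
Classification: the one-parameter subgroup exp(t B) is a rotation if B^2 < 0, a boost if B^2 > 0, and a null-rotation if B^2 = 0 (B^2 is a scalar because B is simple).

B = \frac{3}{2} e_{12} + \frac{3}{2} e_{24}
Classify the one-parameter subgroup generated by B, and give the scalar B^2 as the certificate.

B^2 term by term: the squares give (\frac{3}{2})^2*(e_{12})^2 + (\frac{3}{2})^2*(e_{24})^2 = \frac{9}{4}*(-1) + \frac{9}{4}*(+1) = 0 (each basis 2-blade squares to minus the product of its generators' squares); cross terms between blades sharing an index anticommute and cancel. So B^2 = 0.
Answer: null-rotation, certificate B^2 = 0. Certificate logic: 0 is a conjugation-invariant scalar, so its sign fixes rotation versus boost versus null-rotation outright.


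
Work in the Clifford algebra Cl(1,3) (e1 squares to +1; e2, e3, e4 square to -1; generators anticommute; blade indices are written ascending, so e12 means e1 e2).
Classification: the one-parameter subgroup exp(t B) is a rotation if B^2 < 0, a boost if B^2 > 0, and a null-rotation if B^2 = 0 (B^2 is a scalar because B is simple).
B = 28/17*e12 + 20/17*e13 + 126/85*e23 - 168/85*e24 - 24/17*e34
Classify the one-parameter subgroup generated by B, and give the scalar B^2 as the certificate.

B^2 term by term: the squares give (28/17)^2*(e12)^2 + (20/17)^2*(e13)^2 + (126/85)^2*(e23)^2 + (-168/85)^2*(e24)^2 + (-24/17)^2*(e34)^2 = 784/289*(+1) + 400/289*(+1) + 15876/7225*(-1) + 28224/7225*(-1) + 576/289*(-1) = -4 (each basis 2-blade squares to minus the product of its generators' squares); cross terms between blades sharing an index anticommute and cancel; the commuting (index-disjoint) pairs give grade-4 terms 2*c*c'*(blade product), which cancel blade by blade — e1234: -1344/289 + 1344/289 = 0 — confirming B is simple. So B^2 = -4.
Answer: rotation, certificate B^2 = -4. Check the certificate: B^2 = -4, and that sign is decisive whatever form B takes.


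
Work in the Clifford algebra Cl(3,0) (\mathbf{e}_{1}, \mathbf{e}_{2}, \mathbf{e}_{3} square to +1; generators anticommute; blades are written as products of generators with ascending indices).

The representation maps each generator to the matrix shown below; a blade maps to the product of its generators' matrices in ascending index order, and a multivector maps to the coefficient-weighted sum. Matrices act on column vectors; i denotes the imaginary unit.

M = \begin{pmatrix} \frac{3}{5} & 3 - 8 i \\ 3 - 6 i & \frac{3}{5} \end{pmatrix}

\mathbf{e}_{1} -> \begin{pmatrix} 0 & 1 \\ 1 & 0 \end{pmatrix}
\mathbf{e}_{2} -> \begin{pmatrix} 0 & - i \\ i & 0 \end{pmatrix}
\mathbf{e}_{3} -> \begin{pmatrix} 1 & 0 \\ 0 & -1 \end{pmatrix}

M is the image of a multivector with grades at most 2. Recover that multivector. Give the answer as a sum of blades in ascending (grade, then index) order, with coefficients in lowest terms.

Method: 1, rho(e_{1}), rho(e_{2}), rho(e_{3}) form a trace-orthogonal basis of the 2x2 complex matrices (tr(X Y) = 2 if X = Y, else 0), so M = m0*1 + m1*rho(e_{1}) + m2*rho(e_{2}) + m3*rho(e_{3}) with m0 = tr(M)/2 = \frac{3}{5}, m1 = tr(M rho(e_{1}))/2 = 3 - 7 i, m2 = tr(M rho(e_{2}))/2 = 1, m3 = tr(M rho(e_{3}))/2 = 0.
Multiplying table entries, the bivector images are rho(e_{1} e_{2}) = i*rho(e_{3}), rho(e_{1} e_{3}) = -i*rho(e_{2}), rho(e_{2} e_{3}) = i*rho(e_{1}); with real blade coefficients the real parts of m0..m3 are the coefficients of 1, e_{1}, e_{2}, e_{3} and the imaginary parts give the bivectors (e_{2} e_{3}: Im m1, e_{1} e_{3}: -Im m2, e_{1} e_{2}: Im m3).
Answer: \frac{3}{5} + 3 e_{1} + e_{2} - 7 e_{2} e_{3}


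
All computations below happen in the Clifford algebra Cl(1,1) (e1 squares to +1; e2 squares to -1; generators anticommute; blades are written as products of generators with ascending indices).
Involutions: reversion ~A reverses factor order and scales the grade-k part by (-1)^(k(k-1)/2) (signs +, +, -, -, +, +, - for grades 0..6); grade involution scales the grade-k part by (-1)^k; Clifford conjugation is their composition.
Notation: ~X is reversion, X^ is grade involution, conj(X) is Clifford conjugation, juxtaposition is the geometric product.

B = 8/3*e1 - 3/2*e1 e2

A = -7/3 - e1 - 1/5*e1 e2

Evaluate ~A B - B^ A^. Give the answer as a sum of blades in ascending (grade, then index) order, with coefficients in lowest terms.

first term: -89/30 - 56/9*e1 + 29/30*e2 + 7/2*e1 e2
second term: -71/30 + 56/9*e1 + 61/30*e2 + 7/2*e1 e2
Answer: -3/5 - 112/9*e1 - 16/15*e2


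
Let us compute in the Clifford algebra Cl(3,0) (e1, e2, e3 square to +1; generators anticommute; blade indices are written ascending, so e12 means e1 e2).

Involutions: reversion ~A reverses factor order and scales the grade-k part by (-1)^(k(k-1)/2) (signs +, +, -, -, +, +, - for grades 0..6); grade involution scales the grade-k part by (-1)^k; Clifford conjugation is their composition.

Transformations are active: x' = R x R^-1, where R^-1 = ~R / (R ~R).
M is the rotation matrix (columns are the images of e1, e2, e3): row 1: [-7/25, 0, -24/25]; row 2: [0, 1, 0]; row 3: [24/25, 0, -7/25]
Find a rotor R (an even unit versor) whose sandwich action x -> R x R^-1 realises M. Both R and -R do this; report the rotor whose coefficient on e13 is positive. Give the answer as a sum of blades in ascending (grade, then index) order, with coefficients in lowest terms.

Method: write R = a + b12*e12 + b13*e13 + b23*e23 with a^2 + b12^2 + b13^2 + b23^2 = 1 (so R^-1 = ~R). Expanding the columns R e_j ~R gives tr M = 4a^2 - 1 and, from the antisymmetric part, M21 - M12 = -4a*b12, M13 - M31 = 4a*b13, M32 - M23 = -4a*b23.
Here tr M = 11/25, so a^2 = (1 + tr M)/4 = 9/25 and a = ±3/5. Taking a = 3/5: M21 - M12 = 0, M13 - M31 = -48/25, M32 - M23 = 0, giving b12 = 0, b13 = -4/5, b23 = 0, i.e. R = 3/5 - 4/5*e13.
Its e13 coefficient is negative, so report the other preimage -R.
Answer: -3/5 + 4/5*e13. Uniqueness: Spin(3) -> SO(3) maps R and -R to the same rotation of trace 11/25; fixing the sign of the e13 coefficient removes the ambiguity.


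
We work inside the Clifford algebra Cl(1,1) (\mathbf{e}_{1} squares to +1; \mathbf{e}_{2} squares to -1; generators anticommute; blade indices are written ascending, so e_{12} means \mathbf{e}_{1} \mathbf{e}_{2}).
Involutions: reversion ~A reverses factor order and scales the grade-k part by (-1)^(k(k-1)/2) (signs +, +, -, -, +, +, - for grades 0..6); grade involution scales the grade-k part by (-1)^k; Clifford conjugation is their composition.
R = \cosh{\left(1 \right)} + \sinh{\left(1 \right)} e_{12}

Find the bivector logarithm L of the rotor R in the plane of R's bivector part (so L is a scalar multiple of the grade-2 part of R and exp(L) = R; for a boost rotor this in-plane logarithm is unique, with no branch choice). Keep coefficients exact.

The scalar part of R is \cosh{\left(1 \right)}, which fixes the rapidity magnitude through cosh (cosh is even, so it cannot fix the sign — the bivector part carries that); dividing the bivector part by sinh of the rapidity gives the plane, and L = rapidity * plane, where the joint sign ambiguity of (rapidity, plane) cancels in the product.
Concretely: cosh(rapidity) = \cosh{\left(1 \right)} gives rapidity = ±1, and since rapidity/sinh(rapidity) is even the sign is immaterial: L = (rapidity/sinh(rapidity)) * <R>_2 = (\frac{1}{\sinh{\left(1 \right)}}) * <R>_2.
Answer: e_{12}


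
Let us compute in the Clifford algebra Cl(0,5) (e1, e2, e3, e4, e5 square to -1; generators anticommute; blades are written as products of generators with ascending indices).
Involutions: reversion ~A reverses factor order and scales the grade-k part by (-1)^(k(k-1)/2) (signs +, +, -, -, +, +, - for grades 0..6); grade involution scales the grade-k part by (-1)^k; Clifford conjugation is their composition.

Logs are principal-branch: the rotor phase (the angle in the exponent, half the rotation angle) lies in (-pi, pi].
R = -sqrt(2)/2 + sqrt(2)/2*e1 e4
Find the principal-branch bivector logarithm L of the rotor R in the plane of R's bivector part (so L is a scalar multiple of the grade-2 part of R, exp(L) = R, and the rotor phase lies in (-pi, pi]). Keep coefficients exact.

The scalar part of R is -sqrt(2)/2, and that scalar determines the rotor phase on the principal branch; recovering the unit plane as bivector-part over sine of the phase gives L = phase * plane.
Concretely: cos(phase) = -sqrt(2)/2 gives phase = ±3*pi/4, and since phase/sin(phase) is even the sign is immaterial: L = (phase/sin(phase)) * <R>_2 = (3*sqrt(2)*pi/4) * <R>_2.
Answer: 3*pi/4*e1 e4


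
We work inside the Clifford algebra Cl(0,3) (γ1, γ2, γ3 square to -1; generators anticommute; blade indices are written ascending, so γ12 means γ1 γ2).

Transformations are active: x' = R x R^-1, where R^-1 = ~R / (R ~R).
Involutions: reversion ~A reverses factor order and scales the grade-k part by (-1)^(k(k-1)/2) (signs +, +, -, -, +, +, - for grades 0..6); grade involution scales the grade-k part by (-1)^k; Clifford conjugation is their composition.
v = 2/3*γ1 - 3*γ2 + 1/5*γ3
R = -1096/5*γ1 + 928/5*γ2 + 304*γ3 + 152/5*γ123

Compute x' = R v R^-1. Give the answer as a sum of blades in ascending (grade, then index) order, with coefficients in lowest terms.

~R = -1096/5*γ1 + 928/5*γ2 + 304*γ3 - 152/5*γ123, and R ~R = -4395904/25, so R^-1 = ~R / (-4395904/25).
R v = 9632/15 + 39584/75*γ12 - 25328/75*γ13 + 69664/75*γ23
Answer: 1726/2815*γ1 + 12901/8445*γ2 - 7327/2815*γ3


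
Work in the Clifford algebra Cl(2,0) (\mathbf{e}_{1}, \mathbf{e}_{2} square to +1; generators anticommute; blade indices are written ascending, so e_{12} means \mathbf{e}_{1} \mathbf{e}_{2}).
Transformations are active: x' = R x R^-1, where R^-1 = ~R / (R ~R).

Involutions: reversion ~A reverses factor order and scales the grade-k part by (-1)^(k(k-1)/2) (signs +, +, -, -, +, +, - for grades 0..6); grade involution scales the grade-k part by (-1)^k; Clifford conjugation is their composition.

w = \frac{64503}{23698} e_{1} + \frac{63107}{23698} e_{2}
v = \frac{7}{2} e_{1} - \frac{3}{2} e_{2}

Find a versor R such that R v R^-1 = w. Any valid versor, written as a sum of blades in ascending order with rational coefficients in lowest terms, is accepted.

Here q(v) = q(w) = \frac{29}{2}; the classical choice R = v + w = \frac{73723}{11849} e_{1} + \frac{13780}{11849} e_{2} then realises v -> w under the sandwich.
Answer: \frac{73723}{11849} e_{1} + \frac{13780}{11849} e_{2}


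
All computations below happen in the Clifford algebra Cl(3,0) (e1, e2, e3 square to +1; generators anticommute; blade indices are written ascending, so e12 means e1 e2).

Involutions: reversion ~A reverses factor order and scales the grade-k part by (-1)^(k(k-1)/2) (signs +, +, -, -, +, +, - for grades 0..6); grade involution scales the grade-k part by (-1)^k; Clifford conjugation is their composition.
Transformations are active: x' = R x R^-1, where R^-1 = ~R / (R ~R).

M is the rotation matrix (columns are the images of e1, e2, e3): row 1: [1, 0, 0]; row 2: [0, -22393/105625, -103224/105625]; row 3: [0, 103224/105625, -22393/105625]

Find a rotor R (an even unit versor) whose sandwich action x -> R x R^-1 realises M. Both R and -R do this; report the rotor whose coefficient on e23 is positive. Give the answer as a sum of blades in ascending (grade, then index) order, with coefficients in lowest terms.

Method: write R = a + b12*e12 + b13*e13 + b23*e23 with a^2 + b12^2 + b13^2 + b23^2 = 1 (so R^-1 = ~R). Expanding the columns R e_j ~R gives tr M = 4a^2 - 1 and, from the antisymmetric part, M21 - M12 = -4a*b12, M13 - M31 = 4a*b13, M32 - M23 = -4a*b23.
Here tr M = 60839/105625, so a^2 = (1 + tr M)/4 = 41616/105625 and a = ±204/325. Taking a = 204/325: M21 - M12 = 0, M13 - M31 = 0, M32 - M23 = 206448/105625, giving b12 = 0, b13 = 0, b23 = -253/325, i.e. R = 204/325 - 253/325*e23.
Its e23 coefficient is negative, so report the other preimage -R.
Answer: -204/325 + 253/325*e23. Why the constraint matters: R and -R act identically through the sandwich — M has trace 60839/105625 either way — so only the sign condition on e23 picks one of the two preimages.


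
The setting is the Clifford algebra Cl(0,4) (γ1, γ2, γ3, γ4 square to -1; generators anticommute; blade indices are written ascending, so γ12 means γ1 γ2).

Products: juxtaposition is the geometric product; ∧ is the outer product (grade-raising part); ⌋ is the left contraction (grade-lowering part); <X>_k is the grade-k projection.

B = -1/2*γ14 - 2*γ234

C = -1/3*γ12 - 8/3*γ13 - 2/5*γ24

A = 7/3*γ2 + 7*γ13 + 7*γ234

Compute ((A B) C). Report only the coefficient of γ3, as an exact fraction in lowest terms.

step 1: -14 + 7/6*γ34 - 7/2*γ123 - 77/6*γ124
step 2: -77/15*γ1 + 28/3*γ2 - 7/6*γ3 - 77/18*γ4 + 14/3*γ12 + 112/3*γ13 - 28/9*γ14 + 7/15*γ23 + 28/5*γ24 + 7/5*γ134 + 308/9*γ234 - 7/18*γ1234
Answer: -7/6


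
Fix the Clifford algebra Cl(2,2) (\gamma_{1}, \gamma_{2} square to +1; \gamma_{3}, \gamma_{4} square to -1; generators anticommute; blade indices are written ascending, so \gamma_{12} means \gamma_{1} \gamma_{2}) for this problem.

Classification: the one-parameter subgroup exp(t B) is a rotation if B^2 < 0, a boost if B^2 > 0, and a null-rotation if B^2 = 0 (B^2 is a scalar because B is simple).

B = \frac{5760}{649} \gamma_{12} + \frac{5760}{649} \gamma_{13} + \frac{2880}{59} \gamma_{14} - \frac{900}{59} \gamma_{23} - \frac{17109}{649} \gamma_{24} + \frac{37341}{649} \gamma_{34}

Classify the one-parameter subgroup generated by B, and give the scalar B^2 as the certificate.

B^2 term by term: the squares give (\frac{5760}{649})^2*(\gamma_{12})^2 + (\frac{5760}{649})^2*(\gamma_{13})^2 + (\frac{2880}{59})^2*(\gamma_{14})^2 + (-\frac{900}{59})^2*(\gamma_{23})^2 + (-\frac{17109}{649})^2*(\gamma_{24})^2 + (\frac{37341}{649})^2*(\gamma_{34})^2 = \frac{33177600}{421201}*(-1) + \frac{33177600}{421201}*(+1) + \frac{8294400}{3481}*(+1) + \frac{810000}{3481}*(+1) + \frac{292717881}{421201}*(+1) + \frac{1394350281}{421201}*(-1) = 0 (each basis 2-blade squares to minus the product of its generators' squares); cross terms between blades sharing an index anticommute and cancel; the commuting (index-disjoint) pairs give grade-4 terms 2*c*c'*(blade product), which cancel blade by blade — \gamma_{1234}: \frac{430168320}{421201} + \frac{197095680}{421201} - \frac{5184000}{3481} = 0 — confirming B is simple. So B^2 = 0.
Answer: null-rotation, certificate B^2 = 0. Why this suffices: the scalar 0 survives any versor conjugation, so its sign alone determines the class however B is presented.


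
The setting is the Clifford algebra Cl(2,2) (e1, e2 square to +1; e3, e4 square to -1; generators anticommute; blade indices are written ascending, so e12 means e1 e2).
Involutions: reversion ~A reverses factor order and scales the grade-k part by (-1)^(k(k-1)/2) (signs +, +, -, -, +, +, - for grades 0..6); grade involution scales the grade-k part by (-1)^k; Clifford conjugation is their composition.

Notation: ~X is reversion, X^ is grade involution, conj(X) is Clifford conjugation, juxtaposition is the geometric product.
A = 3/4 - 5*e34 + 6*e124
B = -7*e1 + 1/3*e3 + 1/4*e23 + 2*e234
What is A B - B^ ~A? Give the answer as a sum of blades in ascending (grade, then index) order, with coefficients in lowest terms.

first term: -21/4*e1 + 10*e2 + 1/4*e3 - 5/3*e4 - 12*e13 + 3/16*e23 - 173/4*e24 + 73/2*e134 + 3/2*e234 - 2*e1234
second term: 21/4*e1 + 10*e2 - 1/4*e3 + 5/3*e4 + 12*e13 + 3/16*e23 - 173/4*e24 + 73/2*e134 - 3/2*e234 + 2*e1234
Answer: -21/2*e1 + 1/2*e3 - 10/3*e4 - 24*e13 + 3*e234 - 4*e1234


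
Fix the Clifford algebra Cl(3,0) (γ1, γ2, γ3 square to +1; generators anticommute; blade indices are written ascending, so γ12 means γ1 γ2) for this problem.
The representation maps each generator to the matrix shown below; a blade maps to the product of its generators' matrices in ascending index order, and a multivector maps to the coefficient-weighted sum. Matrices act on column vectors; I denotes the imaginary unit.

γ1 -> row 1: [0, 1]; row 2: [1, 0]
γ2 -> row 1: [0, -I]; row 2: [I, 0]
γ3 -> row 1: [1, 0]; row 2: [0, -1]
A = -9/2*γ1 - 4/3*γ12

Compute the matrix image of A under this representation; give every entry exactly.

Bivector images (products of the table entries): rho(γ12) = rho(γ1)rho(γ2) = row 1: [I, 0]; row 2: [0, -I].
M = (-9/2)*rho(γ1) + (-4/3)*rho(γ12), summed entrywise:
Answer: row 1: [-4*I/3, -9/2]; row 2: [-9/2, 4*I/3]


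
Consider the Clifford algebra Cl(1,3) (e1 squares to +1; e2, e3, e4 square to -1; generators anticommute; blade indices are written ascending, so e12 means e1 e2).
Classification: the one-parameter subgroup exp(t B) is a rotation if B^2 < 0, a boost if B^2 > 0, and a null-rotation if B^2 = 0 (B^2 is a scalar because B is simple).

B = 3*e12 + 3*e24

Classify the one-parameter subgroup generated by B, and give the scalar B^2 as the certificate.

B^2 term by term: the squares give (3)^2*(e12)^2 + (3)^2*(e24)^2 = 9*(+1) + 9*(-1) = 0 (each basis 2-blade squares to minus the product of its generators' squares); cross terms between blades sharing an index anticommute and cancel. So B^2 = 0.
Answer: null-rotation, certificate B^2 = 0. B^2 = 0 is basis-independent, so its sign is the whole story.


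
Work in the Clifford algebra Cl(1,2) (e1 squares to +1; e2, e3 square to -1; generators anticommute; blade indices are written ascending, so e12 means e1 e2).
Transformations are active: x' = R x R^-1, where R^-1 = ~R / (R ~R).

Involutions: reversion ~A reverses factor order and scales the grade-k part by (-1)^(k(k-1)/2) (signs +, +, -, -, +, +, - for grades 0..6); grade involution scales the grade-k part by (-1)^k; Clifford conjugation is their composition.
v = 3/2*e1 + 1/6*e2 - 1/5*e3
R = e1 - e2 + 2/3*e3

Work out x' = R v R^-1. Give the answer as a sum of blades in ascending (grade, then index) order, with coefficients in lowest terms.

~R = e1 - e2 + 2/3*e3, and R ~R = -4/9, so R^-1 = ~R / (-4/9).
R v = 9/5 + 5/3*e12 - 6/5*e13 + 4/45*e23
Answer: -48/5*e1 + 119/15*e2 - 26/5*e3


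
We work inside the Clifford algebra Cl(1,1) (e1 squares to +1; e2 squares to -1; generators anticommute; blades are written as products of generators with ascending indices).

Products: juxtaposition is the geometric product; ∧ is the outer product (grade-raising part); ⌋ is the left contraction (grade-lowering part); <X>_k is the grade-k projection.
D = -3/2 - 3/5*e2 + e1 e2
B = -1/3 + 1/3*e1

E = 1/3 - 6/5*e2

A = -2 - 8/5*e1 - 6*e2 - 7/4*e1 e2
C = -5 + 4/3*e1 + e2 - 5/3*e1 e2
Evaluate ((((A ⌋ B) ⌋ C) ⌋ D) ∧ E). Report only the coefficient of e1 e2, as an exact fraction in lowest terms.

step 1: 2/15 - 2/3*e1
step 2: -14/9 + 8/45*e1 + 56/45*e2 - 2/9*e1 e2
step 3: 643/225 + 56/45*e1 + 10/9*e2 - 14/9*e1 e2
step 4: 643/675 + 56/135*e1 - 10324/3375*e2 - 1358/675*e1 e2
Answer: -1358/675


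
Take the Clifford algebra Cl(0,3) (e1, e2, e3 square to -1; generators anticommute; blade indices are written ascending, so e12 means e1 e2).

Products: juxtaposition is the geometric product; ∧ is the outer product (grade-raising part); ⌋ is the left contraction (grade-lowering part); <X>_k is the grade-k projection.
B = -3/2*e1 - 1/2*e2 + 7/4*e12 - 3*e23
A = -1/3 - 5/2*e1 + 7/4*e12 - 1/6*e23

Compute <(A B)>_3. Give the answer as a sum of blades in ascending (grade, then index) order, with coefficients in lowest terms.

step 1: -117/16 + 11/8*e1 + 23/12*e2 + 1/12*e3 + 2/3*e12 + 119/24*e13 + e23 + 31/4*e123
step 2: 31/4*e123
Answer: 31/4*e123
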